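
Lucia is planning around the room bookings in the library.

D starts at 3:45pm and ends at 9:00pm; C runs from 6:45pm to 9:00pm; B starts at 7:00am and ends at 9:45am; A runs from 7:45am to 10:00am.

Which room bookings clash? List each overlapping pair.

Check each pair: they overlap iff neither finishes before the other starts.
Sorted by start: B, A, D, C.
A starts before B ends → B and A overlap.
D starts after B ends, so nothing later overlaps B either.
D starts after A ends, so nothing later overlaps A either.
C starts before D ends → D and C overlap.

A & B, C & D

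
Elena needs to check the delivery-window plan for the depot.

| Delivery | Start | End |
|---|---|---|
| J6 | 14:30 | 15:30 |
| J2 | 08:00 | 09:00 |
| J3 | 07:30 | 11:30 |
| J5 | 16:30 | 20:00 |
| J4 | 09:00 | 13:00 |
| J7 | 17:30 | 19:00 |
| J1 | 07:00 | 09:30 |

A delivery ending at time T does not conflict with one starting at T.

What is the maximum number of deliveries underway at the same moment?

Walk through starts and ends in time order (an end at T is processed before a start at T):
07:00 start J1 → 1
07:30 start J3 → 2
08:00 start J2 → 3
09:00 end J2 → 2
09:00 start J4 → 3
09:30 end J1 → 2
11:30 end J3 → 1
13:00 end J4 → 0
14:30 start J6 → 1
15:30 end J6 → 0
16:30 start J5 → 1
17:30 start J7 → 2
19:00 end J7 → 1
20:00 end J5 → 0
Peak is 3, at 08:00 (J1, J2, J3).

3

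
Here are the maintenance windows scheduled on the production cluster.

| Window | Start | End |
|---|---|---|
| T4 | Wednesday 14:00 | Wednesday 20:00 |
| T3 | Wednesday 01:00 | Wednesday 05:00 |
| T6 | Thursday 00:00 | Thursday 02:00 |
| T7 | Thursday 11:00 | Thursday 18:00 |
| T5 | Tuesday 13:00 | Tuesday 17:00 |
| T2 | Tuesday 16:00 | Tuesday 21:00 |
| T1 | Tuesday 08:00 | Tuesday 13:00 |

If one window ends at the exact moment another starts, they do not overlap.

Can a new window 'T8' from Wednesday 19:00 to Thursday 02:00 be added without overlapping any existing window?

T1: ends Tuesday 13:00 at or before T8 starts Wednesday 19:00 → clear.
T5: ends Tuesday 17:00 at or before T8 starts Wednesday 19:00 → clear.
T2: ends Tuesday 21:00 at or before T8 starts Wednesday 19:00 → clear.
T3: ends Wednesday 05:00 at or before T8 starts Wednesday 19:00 → clear.
T4: starts Wednesday 14:00 before T8 ends Thursday 02:00, and ends Wednesday 20:00 after T8 starts Wednesday 19:00 → overlap.
T6: starts Thursday 00:00 before T8 ends Thursday 02:00, and ends Thursday 02:00 after T8 starts Wednesday 19:00 → overlap.
T7: starts Thursday 11:00 at or after T8 ends Thursday 02:00 → clear.
T8 overlaps T4, T6.

No — it overlaps T4, T6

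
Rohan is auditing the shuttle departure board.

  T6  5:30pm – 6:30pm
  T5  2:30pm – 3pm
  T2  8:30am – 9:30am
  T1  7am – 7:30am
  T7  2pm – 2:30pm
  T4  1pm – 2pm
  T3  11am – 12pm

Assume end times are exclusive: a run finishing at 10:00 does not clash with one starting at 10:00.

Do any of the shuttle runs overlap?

Two intervals overlap when each starts before the other ends.
Sorted by start: T1, T2, T3, T4, T7, T5, T6.
T2 starts after T1 ends, so T1 has no further overlaps.
T3 starts after T2 ends, so T2 has no further overlaps.
T4 starts after T3 ends, so T3 has no further overlaps.
T7 starts exactly when T4 ends (back-to-back, no overlap), so T4 has no further overlaps.
T5 starts exactly when T7 ends (back-to-back, no overlap), so T7 has no further overlaps.
T6 starts after T5 ends.
Every pair is clear; the schedule has no overlaps.

No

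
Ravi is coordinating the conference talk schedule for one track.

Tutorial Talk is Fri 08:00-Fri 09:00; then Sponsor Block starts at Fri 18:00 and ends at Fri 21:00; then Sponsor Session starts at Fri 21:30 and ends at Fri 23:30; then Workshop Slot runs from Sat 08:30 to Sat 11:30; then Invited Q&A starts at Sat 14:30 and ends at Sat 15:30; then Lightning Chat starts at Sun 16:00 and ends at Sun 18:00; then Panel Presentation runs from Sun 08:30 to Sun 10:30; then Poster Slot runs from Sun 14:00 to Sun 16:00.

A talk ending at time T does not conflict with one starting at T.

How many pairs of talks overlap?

0

Two intervals overlap when each starts before the other ends.
Sorted by start: Tutorial Talk, Sponsor Block, Sponsor Session, Workshop Slot, Invited Q&A, Panel Presentation, Poster Slot, Lightning Chat.
Sponsor Block starts after Tutorial Talk ends — done with Tutorial Talk.
Sponsor Session starts after Sponsor Block ends — done with Sponsor Block.
Workshop Slot starts after Sponsor Session ends — done with Sponsor Session.
Invited Q&A starts after Workshop Slot ends — done with Workshop Slot.
Panel Presentation starts after Invited Q&A ends — done with Invited Q&A.
Poster Slot starts after Panel Presentation ends — done with Panel Presentation.
Lightning Chat starts exactly when Poster Slot ends (back-to-back, no overlap).
No pair overlaps.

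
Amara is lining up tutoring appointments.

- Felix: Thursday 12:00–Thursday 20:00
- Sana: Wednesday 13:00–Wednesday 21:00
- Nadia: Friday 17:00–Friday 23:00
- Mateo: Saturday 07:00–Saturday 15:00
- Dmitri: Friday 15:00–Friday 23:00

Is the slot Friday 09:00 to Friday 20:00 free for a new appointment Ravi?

Sana: ends Wednesday 21:00 at or before Ravi starts Friday 09:00 → clear.
Felix: ends Thursday 20:00 at or before Ravi starts Friday 09:00 → clear.
Dmitri: starts Friday 15:00 before Ravi ends Friday 20:00, and ends Friday 23:00 after Ravi starts Friday 09:00 → overlap.
Nadia: starts Friday 17:00 before Ravi ends Friday 20:00, and ends Friday 23:00 after Ravi starts Friday 09:00 → overlap.
Mateo: starts Saturday 07:00 at or after Ravi ends Friday 20:00 → clear.
Ravi overlaps Nadia, Dmitri.

No — it overlaps Dmitri, Nadia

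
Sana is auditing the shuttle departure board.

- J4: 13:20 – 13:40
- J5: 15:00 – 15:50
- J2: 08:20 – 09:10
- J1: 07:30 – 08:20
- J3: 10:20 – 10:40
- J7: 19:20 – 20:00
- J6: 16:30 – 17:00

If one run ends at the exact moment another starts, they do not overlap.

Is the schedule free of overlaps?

Sorted by start: J1, J2, J3, J4, J5, J6, J7.
J2 starts exactly when J1 ends (back-to-back, no overlap) — done with J1.
J3 starts after J2 ends — done with J2.
J4 starts after J3 ends — done with J3.
J5 starts after J4 ends — done with J4.
J6 starts after J5 ends — done with J5.
J7 starts after J6 ends.
Every pair is clear; the schedule has no overlaps.

Yes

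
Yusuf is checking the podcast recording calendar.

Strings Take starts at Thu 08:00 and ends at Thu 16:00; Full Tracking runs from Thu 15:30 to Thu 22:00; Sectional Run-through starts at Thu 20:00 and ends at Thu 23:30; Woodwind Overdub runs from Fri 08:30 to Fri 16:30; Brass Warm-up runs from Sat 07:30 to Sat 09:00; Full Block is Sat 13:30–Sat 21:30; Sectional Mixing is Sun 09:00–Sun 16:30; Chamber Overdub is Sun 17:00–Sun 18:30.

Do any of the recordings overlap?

Two intervals overlap when each starts before the other ends.
Sorted by start: Strings Take, Full Tracking, Sectional Run-through, Woodwind Overdub, Brass Warm-up, Full Block, Sectional Mixing, Chamber Overdub.
Full Tracking starts before Strings Take ends → Strings Take and Full Tracking overlap.
That's a conflict, so the schedule is not conflict-free.

Yes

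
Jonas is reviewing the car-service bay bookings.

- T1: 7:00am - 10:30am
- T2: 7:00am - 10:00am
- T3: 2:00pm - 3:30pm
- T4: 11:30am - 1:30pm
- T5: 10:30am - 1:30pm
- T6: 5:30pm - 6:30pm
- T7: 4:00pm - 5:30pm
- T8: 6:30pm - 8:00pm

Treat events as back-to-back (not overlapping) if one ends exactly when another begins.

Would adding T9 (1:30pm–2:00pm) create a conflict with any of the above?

No — it doesn't clash with anything

T1: ends 10:30am at or before T9 starts 1:30pm → clear.
T2: ends 10:00am at or before T9 starts 1:30pm → clear.
T5: ends 1:30pm at or before T9 starts 1:30pm → clear.
T4: ends 1:30pm at or before T9 starts 1:30pm → clear.
T3: starts 2:00pm at or after T9 ends 2:00pm → clear.
T7: starts 4:00pm at or after T9 ends 2:00pm → clear.
T6: starts 5:30pm at or after T9 ends 2:00pm → clear.
T8: starts 6:30pm at or after T9 ends 2:00pm → clear.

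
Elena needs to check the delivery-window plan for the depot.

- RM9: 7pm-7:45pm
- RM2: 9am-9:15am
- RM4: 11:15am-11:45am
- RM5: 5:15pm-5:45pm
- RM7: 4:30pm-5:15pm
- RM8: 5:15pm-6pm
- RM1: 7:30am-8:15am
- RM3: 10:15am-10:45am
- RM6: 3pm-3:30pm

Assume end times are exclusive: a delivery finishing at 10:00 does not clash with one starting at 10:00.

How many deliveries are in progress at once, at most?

Sort all start/end points and keep a running count:
7:30am start RM1 → 1
8:15am end RM1 → 0
9am start RM2 → 1
9:15am end RM2 → 0
10:15am start RM3 → 1
10:45am end RM3 → 0
11:15am start RM4 → 1
11:45am end RM4 → 0
3pm start RM6 → 1
3:30pm end RM6 → 0
4:30pm start RM7 → 1
5:15pm end RM7 → 0
5:15pm start RM5 → 1
5:15pm start RM8 → 2
5:45pm end RM5 → 1
6pm end RM8 → 0
7pm start RM9 → 1
7:45pm end RM9 → 0
Peak is 2, at 5:15pm (RM5, RM8).

2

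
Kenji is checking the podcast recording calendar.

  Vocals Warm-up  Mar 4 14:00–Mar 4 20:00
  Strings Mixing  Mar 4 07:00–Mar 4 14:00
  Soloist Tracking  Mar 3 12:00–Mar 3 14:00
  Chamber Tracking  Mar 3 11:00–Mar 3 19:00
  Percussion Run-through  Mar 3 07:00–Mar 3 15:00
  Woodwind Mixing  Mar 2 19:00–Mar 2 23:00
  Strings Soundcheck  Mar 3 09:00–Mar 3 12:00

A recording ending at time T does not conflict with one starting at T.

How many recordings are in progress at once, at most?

3

Sort all start/end points and keep a running count:
Mar 2 19:00 start Woodwind Mixing → 1
Mar 2 23:00 end Woodwind Mixing → 0
Mar 3 07:00 start Percussion Run-through → 1
Mar 3 09:00 start Strings Soundcheck → 2
Mar 3 11:00 start Chamber Tracking → 3
Mar 3 12:00 end Strings Soundcheck → 2
Mar 3 12:00 start Soloist Tracking → 3
Mar 3 14:00 end Soloist Tracking → 2
Mar 3 15:00 end Percussion Run-through → 1
Mar 3 19:00 end Chamber Tracking → 0
Mar 4 07:00 start Strings Mixing → 1
Mar 4 14:00 end Strings Mixing → 0
Mar 4 14:00 start Vocals Warm-up → 1
Mar 4 20:00 end Vocals Warm-up → 0
Peak is 3, at Mar 3 11:00 (Chamber Tracking, Percussion Run-through, Strings Soundcheck).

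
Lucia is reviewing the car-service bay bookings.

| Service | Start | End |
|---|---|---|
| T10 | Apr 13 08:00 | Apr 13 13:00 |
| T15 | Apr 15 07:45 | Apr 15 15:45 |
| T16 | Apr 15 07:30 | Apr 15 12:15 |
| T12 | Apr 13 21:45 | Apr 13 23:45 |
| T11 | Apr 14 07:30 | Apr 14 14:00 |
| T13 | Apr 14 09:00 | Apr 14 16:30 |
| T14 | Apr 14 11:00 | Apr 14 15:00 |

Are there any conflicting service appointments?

Sorted by start: T10, T12, T11, T13, T14, T16, T15.
T12 starts after T10 ends, so T10 has no further overlaps.
T11 starts after T12 ends, so T12 has no further overlaps.
T13 starts before T11 ends → T11 and T13 overlap.
That's a conflict, so the schedule is not conflict-free.

Yes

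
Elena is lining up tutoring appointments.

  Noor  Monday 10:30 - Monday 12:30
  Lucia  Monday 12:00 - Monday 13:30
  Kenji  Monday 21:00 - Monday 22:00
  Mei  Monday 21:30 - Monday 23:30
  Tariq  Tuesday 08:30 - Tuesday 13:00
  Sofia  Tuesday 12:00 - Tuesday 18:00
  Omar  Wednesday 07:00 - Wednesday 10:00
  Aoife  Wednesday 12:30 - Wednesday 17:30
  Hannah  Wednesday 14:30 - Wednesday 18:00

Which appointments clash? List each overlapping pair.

Sorted by start: Noor, Lucia, Kenji, Mei, Tariq, Sofia, Omar, Aoife, Hannah.
Lucia starts before Noor ends → Noor and Lucia overlap.
Kenji starts after Noor ends, so Noor has no further overlaps.
Kenji starts after Lucia ends, so Lucia has no further overlaps.
Mei starts before Kenji ends → Kenji and Mei overlap.
Tariq starts after Kenji ends, so Kenji has no further overlaps.
Tariq starts after Mei ends, so Mei has no further overlaps.
Sofia starts before Tariq ends → Tariq and Sofia overlap.
Omar starts after Tariq ends, so Tariq has no further overlaps.
Omar starts after Sofia ends, so Sofia has no further overlaps.
Aoife starts after Omar ends, so Omar has no further overlaps.
Hannah starts before Aoife ends → Aoife and Hannah overlap.

Aoife & Hannah, Kenji & Mei, Lucia & Noor, Sofia & Tariq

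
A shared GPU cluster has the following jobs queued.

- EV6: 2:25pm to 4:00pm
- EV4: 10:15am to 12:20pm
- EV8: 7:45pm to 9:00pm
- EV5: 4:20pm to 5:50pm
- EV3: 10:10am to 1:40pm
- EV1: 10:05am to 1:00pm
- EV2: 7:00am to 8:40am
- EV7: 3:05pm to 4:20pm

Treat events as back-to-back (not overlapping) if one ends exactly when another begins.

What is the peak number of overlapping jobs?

Sweep the timeline, counting +1 at each start and −1 at each end (ends before starts at a tie):
7:00am start EV2 → 1
8:40am end EV2 → 0
10:05am start EV1 → 1
10:10am start EV3 → 2
10:15am start EV4 → 3
12:20pm end EV4 → 2
1:00pm end EV1 → 1
1:40pm end EV3 → 0
2:25pm start EV6 → 1
3:05pm start EV7 → 2
4:00pm end EV6 → 1
4:20pm end EV7 → 0
4:20pm start EV5 → 1
5:50pm end EV5 → 0
7:45pm start EV8 → 1
9:00pm end EV8 → 0
Peak is 3, at 10:15am (EV1, EV3, EV4).

3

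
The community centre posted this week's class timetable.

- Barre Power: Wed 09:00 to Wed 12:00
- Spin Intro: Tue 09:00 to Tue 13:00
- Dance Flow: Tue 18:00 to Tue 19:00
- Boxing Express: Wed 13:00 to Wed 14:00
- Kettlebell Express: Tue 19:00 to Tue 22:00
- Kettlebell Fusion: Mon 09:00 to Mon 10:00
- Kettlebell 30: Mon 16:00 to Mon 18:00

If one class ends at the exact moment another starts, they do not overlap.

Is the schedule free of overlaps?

Sorted by start: Kettlebell Fusion, Kettlebell 30, Spin Intro, Dance Flow, Kettlebell Express, Barre Power, Boxing Express.
Kettlebell 30 starts after Kettlebell Fusion ends; Kettlebell Fusion is clear from here.
Spin Intro starts after Kettlebell 30 ends; Kettlebell 30 is clear from here.
Dance Flow starts after Spin Intro ends; Spin Intro is clear from here.
Kettlebell Express starts exactly when Dance Flow ends (back-to-back, no overlap); Dance Flow is clear from here.
Barre Power starts after Kettlebell Express ends; Kettlebell Express is clear from here.
Boxing Express starts after Barre Power ends.
Every pair is clear; the schedule has no overlaps.

Yes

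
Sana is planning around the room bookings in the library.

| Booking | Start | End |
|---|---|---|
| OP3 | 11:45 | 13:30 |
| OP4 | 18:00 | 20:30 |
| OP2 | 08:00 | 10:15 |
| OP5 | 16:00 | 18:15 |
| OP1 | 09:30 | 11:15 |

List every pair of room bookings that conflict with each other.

OP1 & OP2, OP4 & OP5

Two intervals overlap when each starts before the other ends.
Sorted by start: OP2, OP1, OP3, OP5, OP4.
OP1 starts before OP2 ends → OP2 and OP1 overlap.
OP3 starts after OP2 ends, so OP2 has no further overlaps.
OP3 starts after OP1 ends, so OP1 has no further overlaps.
OP5 starts after OP3 ends, so OP3 has no further overlaps.
OP4 starts before OP5 ends → OP5 and OP4 overlap.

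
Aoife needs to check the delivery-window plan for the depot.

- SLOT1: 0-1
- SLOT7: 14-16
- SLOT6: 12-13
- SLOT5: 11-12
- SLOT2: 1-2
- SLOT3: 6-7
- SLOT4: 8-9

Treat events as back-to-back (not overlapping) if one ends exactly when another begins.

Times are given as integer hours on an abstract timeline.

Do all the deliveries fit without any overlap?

Yes

Sorted by start: SLOT1, SLOT2, SLOT3, SLOT4, SLOT5, SLOT6, SLOT7.
SLOT2 starts exactly when SLOT1 ends (back-to-back, no overlap); SLOT1 is clear from here.
SLOT3 starts after SLOT2 ends; SLOT2 is clear from here.
SLOT4 starts after SLOT3 ends; SLOT3 is clear from here.
SLOT5 starts after SLOT4 ends; SLOT4 is clear from here.
SLOT6 starts exactly when SLOT5 ends (back-to-back, no overlap); SLOT5 is clear from here.
SLOT7 starts after SLOT6 ends.
Every pair is clear; the schedule has no overlaps.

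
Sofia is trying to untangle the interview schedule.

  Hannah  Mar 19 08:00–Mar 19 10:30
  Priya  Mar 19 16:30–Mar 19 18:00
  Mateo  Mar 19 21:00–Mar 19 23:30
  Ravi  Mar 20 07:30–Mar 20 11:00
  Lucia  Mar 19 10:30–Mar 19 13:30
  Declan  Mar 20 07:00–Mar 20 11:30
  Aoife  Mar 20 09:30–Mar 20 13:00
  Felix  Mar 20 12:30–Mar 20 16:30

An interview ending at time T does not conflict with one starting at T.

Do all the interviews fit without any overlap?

No

Two intervals overlap when each starts before the other ends.
Sorted by start: Hannah, Lucia, Priya, Mateo, Declan, Ravi, Aoife, Felix.
Lucia starts exactly when Hannah ends (back-to-back, no overlap); Hannah is clear from here.
Priya starts after Lucia ends; Lucia is clear from here.
Mateo starts after Priya ends; Priya is clear from here.
Declan starts after Mateo ends; Mateo is clear from here.
Ravi starts before Declan ends → Declan and Ravi overlap.
That's a conflict, so the schedule is not conflict-free.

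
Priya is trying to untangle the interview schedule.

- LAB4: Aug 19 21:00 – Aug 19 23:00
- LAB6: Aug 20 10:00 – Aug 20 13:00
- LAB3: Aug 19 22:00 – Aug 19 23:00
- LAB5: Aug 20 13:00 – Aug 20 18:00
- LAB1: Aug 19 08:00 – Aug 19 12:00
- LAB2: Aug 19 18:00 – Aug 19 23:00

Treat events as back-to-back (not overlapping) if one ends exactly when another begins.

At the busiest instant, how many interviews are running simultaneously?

3

Walk through starts and ends in time order (an end at T is processed before a start at T):
Aug 19 08:00 start LAB1 → 1
Aug 19 12:00 end LAB1 → 0
Aug 19 18:00 start LAB2 → 1
Aug 19 21:00 start LAB4 → 2
Aug 19 22:00 start LAB3 → 3
Aug 19 23:00 end LAB2 → 2
Aug 19 23:00 end LAB3 → 1
Aug 19 23:00 end LAB4 → 0
Aug 20 10:00 start LAB6 → 1
Aug 20 13:00 end LAB6 → 0
Aug 20 13:00 start LAB5 → 1
Aug 20 18:00 end LAB5 → 0
Peak is 3, at Aug 19 22:00 (LAB2, LAB3, LAB4).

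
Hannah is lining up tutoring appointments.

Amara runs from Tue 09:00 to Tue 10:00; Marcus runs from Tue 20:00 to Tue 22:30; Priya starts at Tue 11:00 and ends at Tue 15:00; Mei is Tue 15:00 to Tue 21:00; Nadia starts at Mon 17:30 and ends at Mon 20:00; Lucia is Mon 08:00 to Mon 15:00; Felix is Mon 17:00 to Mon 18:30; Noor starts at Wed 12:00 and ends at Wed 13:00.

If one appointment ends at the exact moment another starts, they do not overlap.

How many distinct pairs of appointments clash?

2

Sorted by start: Lucia, Felix, Nadia, Amara, Priya, Mei, Marcus, Noor.
Felix starts after Lucia ends, so nothing later overlaps Lucia either.
Nadia starts before Felix ends → Felix and Nadia overlap.
Amara starts after Felix ends, so nothing later overlaps Felix either.
Amara starts after Nadia ends, so nothing later overlaps Nadia either.
Priya starts after Amara ends, so nothing later overlaps Amara either.
Mei starts exactly when Priya ends (back-to-back, no overlap), so nothing later overlaps Priya either.
Marcus starts before Mei ends → Mei and Marcus overlap.
Noor starts after Mei ends.
Noor starts after Marcus ends.
Overlapping pairs: Felix & Nadia, Marcus & Mei — 2 in total.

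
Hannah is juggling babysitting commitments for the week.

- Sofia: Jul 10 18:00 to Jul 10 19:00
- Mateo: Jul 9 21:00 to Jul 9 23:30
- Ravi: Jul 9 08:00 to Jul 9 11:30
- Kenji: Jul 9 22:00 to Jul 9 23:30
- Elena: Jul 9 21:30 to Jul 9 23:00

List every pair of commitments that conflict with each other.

Elena & Kenji, Elena & Mateo, Kenji & Mateo

Sorted by start: Ravi, Mateo, Elena, Kenji, Sofia.
Mateo starts after Ravi ends; Ravi is clear from here.
Elena starts before Mateo ends → Mateo and Elena overlap.
Kenji starts before Mateo ends → Mateo and Kenji overlap.
Sofia starts after Mateo ends.
Kenji starts before Elena ends → Elena and Kenji overlap.
Sofia starts after Elena ends.
Sofia starts after Kenji ends.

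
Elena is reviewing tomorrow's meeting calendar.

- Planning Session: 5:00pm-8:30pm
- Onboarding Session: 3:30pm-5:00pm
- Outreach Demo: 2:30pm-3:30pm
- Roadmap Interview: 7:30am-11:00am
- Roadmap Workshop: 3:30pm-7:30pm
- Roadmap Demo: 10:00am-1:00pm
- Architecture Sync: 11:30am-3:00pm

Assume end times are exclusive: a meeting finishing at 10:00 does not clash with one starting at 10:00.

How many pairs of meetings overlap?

5

Sorted by start: Roadmap Interview, Roadmap Demo, Architecture Sync, Outreach Demo, Onboarding Session, Roadmap Workshop, Planning Session.
Roadmap Demo starts before Roadmap Interview ends → Roadmap Interview and Roadmap Demo overlap.
Architecture Sync starts after Roadmap Interview ends — done with Roadmap Interview.
Architecture Sync starts before Roadmap Demo ends → Roadmap Demo and Architecture Sync overlap.
Outreach Demo starts after Roadmap Demo ends — done with Roadmap Demo.
Outreach Demo starts before Architecture Sync ends → Architecture Sync and Outreach Demo overlap.
Onboarding Session starts after Architecture Sync ends — done with Architecture Sync.
Onboarding Session starts exactly when Outreach Demo ends (back-to-back, no overlap) — done with Outreach Demo.
Roadmap Workshop starts before Onboarding Session ends → Onboarding Session and Roadmap Workshop overlap.
Planning Session starts exactly when Onboarding Session ends (back-to-back, no overlap).
Planning Session starts before Roadmap Workshop ends → Roadmap Workshop and Planning Session overlap.
Overlapping pairs: Architecture Sync & Outreach Demo, Architecture Sync & Roadmap Demo, Onboarding Session & Roadmap Workshop, Planning Session & Roadmap Workshop, Roadmap Demo & Roadmap Interview — 5 in total.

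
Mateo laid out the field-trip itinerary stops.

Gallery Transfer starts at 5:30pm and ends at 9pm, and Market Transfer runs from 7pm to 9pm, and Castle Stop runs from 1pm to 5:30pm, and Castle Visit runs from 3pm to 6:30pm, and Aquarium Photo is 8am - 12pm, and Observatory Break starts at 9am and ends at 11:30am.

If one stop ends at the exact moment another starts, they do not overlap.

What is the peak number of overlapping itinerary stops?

Sweep the timeline, counting +1 at each start and −1 at each end (ends before starts at a tie):
8am start Aquarium Photo → 1
9am start Observatory Break → 2
11:30am end Observatory Break → 1
12pm end Aquarium Photo → 0
1pm start Castle Stop → 1
3pm start Castle Visit → 2
5:30pm end Castle Stop → 1
5:30pm start Gallery Transfer → 2
6:30pm end Castle Visit → 1
7pm start Market Transfer → 2
9pm end Gallery Transfer → 1
9pm end Market Transfer → 0
Peak is 2, at 9am (Aquarium Photo, Observatory Break).

2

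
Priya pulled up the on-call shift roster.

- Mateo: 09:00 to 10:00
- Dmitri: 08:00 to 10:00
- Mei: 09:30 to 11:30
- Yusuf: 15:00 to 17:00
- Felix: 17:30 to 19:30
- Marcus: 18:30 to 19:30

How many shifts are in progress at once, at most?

3

Sort all start/end points and keep a running count:
08:00 start Dmitri → 1
09:00 start Mateo → 2
09:30 start Mei → 3
10:00 end Dmitri → 2
10:00 end Mateo → 1
11:30 end Mei → 0
15:00 start Yusuf → 1
17:00 end Yusuf → 0
17:30 start Felix → 1
18:30 start Marcus → 2
19:30 end Felix → 1
19:30 end Marcus → 0
Peak is 3, at 09:30 (Dmitri, Mateo, Mei).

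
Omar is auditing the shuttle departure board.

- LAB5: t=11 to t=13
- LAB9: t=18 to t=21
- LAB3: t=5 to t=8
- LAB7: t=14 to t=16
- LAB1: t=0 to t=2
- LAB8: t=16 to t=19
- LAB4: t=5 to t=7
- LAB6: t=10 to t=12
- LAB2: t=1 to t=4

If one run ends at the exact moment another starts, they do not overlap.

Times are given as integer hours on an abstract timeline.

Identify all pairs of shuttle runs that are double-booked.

Sorted by start: LAB1, LAB2, LAB3, LAB4, LAB6, LAB5, LAB7, LAB8, LAB9.
LAB2 starts before LAB1 ends → LAB1 and LAB2 overlap.
LAB3 starts after LAB1 ends; LAB1 is clear from here.
LAB3 starts after LAB2 ends; LAB2 is clear from here.
LAB4 starts before LAB3 ends → LAB3 and LAB4 overlap.
LAB6 starts after LAB3 ends; LAB3 is clear from here.
LAB6 starts after LAB4 ends; LAB4 is clear from here.
LAB5 starts before LAB6 ends → LAB6 and LAB5 overlap.
LAB7 starts after LAB6 ends; LAB6 is clear from here.
LAB7 starts after LAB5 ends; LAB5 is clear from here.
LAB8 starts exactly when LAB7 ends (back-to-back, no overlap); LAB7 is clear from here.
LAB9 starts before LAB8 ends → LAB8 and LAB9 overlap.

LAB1 & LAB2, LAB3 & LAB4, LAB5 & LAB6, LAB8 & LAB9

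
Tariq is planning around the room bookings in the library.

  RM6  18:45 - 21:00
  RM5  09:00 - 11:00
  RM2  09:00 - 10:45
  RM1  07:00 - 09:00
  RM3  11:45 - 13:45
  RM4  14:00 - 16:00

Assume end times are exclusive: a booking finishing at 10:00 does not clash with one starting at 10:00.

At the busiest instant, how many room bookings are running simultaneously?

Sort all start/end points and keep a running count:
07:00 start RM1 → 1
09:00 end RM1 → 0
09:00 start RM2 → 1
09:00 start RM5 → 2
10:45 end RM2 → 1
11:00 end RM5 → 0
11:45 start RM3 → 1
13:45 end RM3 → 0
14:00 start RM4 → 1
16:00 end RM4 → 0
18:45 start RM6 → 1
21:00 end RM6 → 0
Peak is 2, at 09:00 (RM2, RM5).

2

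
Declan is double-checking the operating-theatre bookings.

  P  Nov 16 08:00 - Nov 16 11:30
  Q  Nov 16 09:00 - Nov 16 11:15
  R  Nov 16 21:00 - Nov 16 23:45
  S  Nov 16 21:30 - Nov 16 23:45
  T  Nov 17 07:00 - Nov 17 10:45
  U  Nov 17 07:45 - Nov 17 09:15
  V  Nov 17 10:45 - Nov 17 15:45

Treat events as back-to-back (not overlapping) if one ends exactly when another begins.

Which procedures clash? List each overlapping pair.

P & Q, R & S, T & U

Two intervals overlap when each starts before the other ends.
Sorted by start: P, Q, R, S, T, U, V.
Q starts before P ends → P and Q overlap.
R starts after P ends — done with P.
R starts after Q ends — done with Q.
S starts before R ends → R and S overlap.
T starts after R ends — done with R.
T starts after S ends — done with S.
U starts before T ends → T and U overlap.
V starts exactly when T ends (back-to-back, no overlap).
V starts after U ends.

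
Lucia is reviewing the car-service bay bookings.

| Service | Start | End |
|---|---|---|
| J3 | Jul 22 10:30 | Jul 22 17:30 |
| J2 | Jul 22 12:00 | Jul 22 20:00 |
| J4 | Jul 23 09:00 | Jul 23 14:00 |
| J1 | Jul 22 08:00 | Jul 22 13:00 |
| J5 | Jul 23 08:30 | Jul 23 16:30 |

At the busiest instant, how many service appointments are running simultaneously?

3

Sweep the timeline, counting +1 at each start and −1 at each end (ends before starts at a tie):
Jul 22 08:00 start J1 → 1
Jul 22 10:30 start J3 → 2
Jul 22 12:00 start J2 → 3
Jul 22 13:00 end J1 → 2
Jul 22 17:30 end J3 → 1
Jul 22 20:00 end J2 → 0
Jul 23 08:30 start J5 → 1
Jul 23 09:00 start J4 → 2
Jul 23 14:00 end J4 → 1
Jul 23 16:30 end J5 → 0
Peak is 3, at Jul 22 12:00 (J1, J2, J3).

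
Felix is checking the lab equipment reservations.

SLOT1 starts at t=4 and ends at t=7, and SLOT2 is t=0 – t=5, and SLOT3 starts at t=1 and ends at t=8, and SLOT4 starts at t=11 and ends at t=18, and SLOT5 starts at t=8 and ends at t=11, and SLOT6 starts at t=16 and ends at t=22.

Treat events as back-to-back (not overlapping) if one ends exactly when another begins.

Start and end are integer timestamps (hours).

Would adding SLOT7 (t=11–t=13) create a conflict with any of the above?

Yes — it overlaps SLOT4

SLOT2: ends t=5 at or before SLOT7 starts t=11 → clear.
SLOT3: ends t=8 at or before SLOT7 starts t=11 → clear.
SLOT1: ends t=7 at or before SLOT7 starts t=11 → clear.
SLOT5: ends t=11 at or before SLOT7 starts t=11 → clear.
SLOT4: starts t=11 before SLOT7 ends t=13, and ends t=18 after SLOT7 starts t=11 → overlap.
SLOT6: starts t=16 at or after SLOT7 ends t=13 → clear.
SLOT7 overlaps SLOT4.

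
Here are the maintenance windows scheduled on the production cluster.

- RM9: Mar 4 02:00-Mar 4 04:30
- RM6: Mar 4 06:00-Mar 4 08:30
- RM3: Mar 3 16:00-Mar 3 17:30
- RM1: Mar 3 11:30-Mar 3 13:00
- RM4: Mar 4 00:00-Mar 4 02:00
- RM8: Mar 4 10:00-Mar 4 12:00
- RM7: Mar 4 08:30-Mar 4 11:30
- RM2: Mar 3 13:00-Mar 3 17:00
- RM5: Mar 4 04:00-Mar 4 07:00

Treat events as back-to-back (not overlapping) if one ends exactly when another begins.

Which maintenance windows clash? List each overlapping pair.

RM2 & RM3, RM5 & RM6, RM5 & RM9, RM7 & RM8

Sorted by start: RM1, RM2, RM3, RM4, RM9, RM5, RM6, RM7, RM8.
RM2 starts exactly when RM1 ends (back-to-back, no overlap) — done with RM1.
RM3 starts before RM2 ends → RM2 and RM3 overlap.
RM4 starts after RM2 ends — done with RM2.
RM4 starts after RM3 ends — done with RM3.
RM9 starts exactly when RM4 ends (back-to-back, no overlap) — done with RM4.
RM5 starts before RM9 ends → RM9 and RM5 overlap.
RM6 starts after RM9 ends — done with RM9.
RM6 starts before RM5 ends → RM5 and RM6 overlap.
RM7 starts after RM5 ends — done with RM5.
RM7 starts exactly when RM6 ends (back-to-back, no overlap) — done with RM6.
RM8 starts before RM7 ends → RM7 and RM8 overlap.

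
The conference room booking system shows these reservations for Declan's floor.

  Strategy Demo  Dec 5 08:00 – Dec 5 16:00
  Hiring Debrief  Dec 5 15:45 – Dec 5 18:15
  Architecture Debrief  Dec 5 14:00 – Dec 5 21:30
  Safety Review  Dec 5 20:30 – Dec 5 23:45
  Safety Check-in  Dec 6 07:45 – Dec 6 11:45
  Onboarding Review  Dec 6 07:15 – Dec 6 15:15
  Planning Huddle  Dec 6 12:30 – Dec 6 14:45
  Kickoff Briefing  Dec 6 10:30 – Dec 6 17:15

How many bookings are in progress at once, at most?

Walk through starts and ends in time order (an end at T is processed before a start at T):
Dec 5 08:00 start Strategy Demo → 1
Dec 5 14:00 start Architecture Debrief → 2
Dec 5 15:45 start Hiring Debrief → 3
Dec 5 16:00 end Strategy Demo → 2
Dec 5 18:15 end Hiring Debrief → 1
Dec 5 20:30 start Safety Review → 2
Dec 5 21:30 end Architecture Debrief → 1
Dec 5 23:45 end Safety Review → 0
Dec 6 07:15 start Onboarding Review → 1
Dec 6 07:45 start Safety Check-in → 2
Dec 6 10:30 start Kickoff Briefing → 3
Dec 6 11:45 end Safety Check-in → 2
Dec 6 12:30 start Planning Huddle → 3
Dec 6 14:45 end Planning Huddle → 2
Dec 6 15:15 end Onboarding Review → 1
Dec 6 17:15 end Kickoff Briefing → 0
Peak is 3, at Dec 5 15:45 (Architecture Debrief, Hiring Debrief, Strategy Demo).

3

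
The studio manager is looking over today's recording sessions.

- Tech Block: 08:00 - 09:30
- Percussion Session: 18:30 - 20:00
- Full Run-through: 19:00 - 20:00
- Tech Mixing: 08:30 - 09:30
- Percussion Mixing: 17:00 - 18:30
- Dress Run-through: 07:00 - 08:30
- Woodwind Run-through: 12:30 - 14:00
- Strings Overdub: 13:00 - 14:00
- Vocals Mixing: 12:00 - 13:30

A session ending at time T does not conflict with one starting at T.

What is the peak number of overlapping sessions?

3

Sweep the timeline, counting +1 at each start and −1 at each end (ends before starts at a tie):
07:00 start Dress Run-through → 1
08:00 start Tech Block → 2
08:30 end Dress Run-through → 1
08:30 start Tech Mixing → 2
09:30 end Tech Block → 1
09:30 end Tech Mixing → 0
12:00 start Vocals Mixing → 1
12:30 start Woodwind Run-through → 2
13:00 start Strings Overdub → 3
13:30 end Vocals Mixing → 2
14:00 end Strings Overdub → 1
14:00 end Woodwind Run-through → 0
17:00 start Percussion Mixing → 1
18:30 end Percussion Mixing → 0
18:30 start Percussion Session → 1
19:00 start Full Run-through → 2
20:00 end Full Run-through → 1
20:00 end Percussion Session → 0
Peak is 3, at 13:00 (Strings Overdub, Vocals Mixing, Woodwind Run-through).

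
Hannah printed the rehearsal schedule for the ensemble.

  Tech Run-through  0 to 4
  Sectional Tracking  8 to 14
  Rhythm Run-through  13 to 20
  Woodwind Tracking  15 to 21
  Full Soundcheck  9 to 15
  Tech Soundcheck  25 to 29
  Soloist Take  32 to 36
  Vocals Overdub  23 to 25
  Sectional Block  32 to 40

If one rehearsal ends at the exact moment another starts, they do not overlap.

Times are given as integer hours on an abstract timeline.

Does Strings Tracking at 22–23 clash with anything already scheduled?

No — it doesn't clash with anything

Tech Run-through: ends 4 at or before Strings Tracking starts 22 → clear.
Sectional Tracking: ends 14 at or before Strings Tracking starts 22 → clear.
Full Soundcheck: ends 15 at or before Strings Tracking starts 22 → clear.
Rhythm Run-through: ends 20 at or before Strings Tracking starts 22 → clear.
Woodwind Tracking: ends 21 at or before Strings Tracking starts 22 → clear.
Vocals Overdub: starts 23 at or after Strings Tracking ends 23 → clear.
Tech Soundcheck: starts 25 at or after Strings Tracking ends 23 → clear.
Soloist Take: starts 32 at or after Strings Tracking ends 23 → clear.
Sectional Block: starts 32 at or after Strings Tracking ends 23 → clear.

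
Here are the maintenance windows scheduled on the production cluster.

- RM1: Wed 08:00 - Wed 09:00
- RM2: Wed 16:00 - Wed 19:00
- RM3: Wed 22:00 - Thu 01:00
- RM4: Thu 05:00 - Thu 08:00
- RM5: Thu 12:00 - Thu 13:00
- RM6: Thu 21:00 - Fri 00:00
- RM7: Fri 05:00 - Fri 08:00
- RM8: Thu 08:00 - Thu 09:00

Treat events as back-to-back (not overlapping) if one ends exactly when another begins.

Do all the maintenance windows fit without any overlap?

Sorted by start: RM1, RM2, RM3, RM4, RM8, RM5, RM6, RM7.
RM2 starts after RM1 ends; RM1 is clear from here.
RM3 starts after RM2 ends; RM2 is clear from here.
RM4 starts after RM3 ends; RM3 is clear from here.
RM8 starts exactly when RM4 ends (back-to-back, no overlap); RM4 is clear from here.
RM5 starts after RM8 ends; RM8 is clear from here.
RM6 starts after RM5 ends; RM5 is clear from here.
RM7 starts after RM6 ends.
Every pair is clear; the schedule has no overlaps.

Yes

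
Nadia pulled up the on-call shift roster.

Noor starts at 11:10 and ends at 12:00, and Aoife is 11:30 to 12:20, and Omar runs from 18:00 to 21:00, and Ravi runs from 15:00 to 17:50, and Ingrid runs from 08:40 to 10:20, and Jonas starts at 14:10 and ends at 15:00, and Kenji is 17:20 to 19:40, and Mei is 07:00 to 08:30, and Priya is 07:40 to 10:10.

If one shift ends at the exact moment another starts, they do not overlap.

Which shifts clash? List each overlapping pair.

Sorted by start: Mei, Priya, Ingrid, Noor, Aoife, Jonas, Ravi, Kenji, Omar.
Priya starts before Mei ends → Mei and Priya overlap.
Ingrid starts after Mei ends, so Mei has no further overlaps.
Ingrid starts before Priya ends → Priya and Ingrid overlap.
Noor starts after Priya ends, so Priya has no further overlaps.
Noor starts after Ingrid ends, so Ingrid has no further overlaps.
Aoife starts before Noor ends → Noor and Aoife overlap.
Jonas starts after Noor ends, so Noor has no further overlaps.
Jonas starts after Aoife ends, so Aoife has no further overlaps.
Ravi starts exactly when Jonas ends (back-to-back, no overlap), so Jonas has no further overlaps.
Kenji starts before Ravi ends → Ravi and Kenji overlap.
Omar starts after Ravi ends.
Omar starts before Kenji ends → Kenji and Omar overlap.

Aoife & Noor, Ingrid & Priya, Kenji & Omar, Kenji & Ravi, Mei & Priya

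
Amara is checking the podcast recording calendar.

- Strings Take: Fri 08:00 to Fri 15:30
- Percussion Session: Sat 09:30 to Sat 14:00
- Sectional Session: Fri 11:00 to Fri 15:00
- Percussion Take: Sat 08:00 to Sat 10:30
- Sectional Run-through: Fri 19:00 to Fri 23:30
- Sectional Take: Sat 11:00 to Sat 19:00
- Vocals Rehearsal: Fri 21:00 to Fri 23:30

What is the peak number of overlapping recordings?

2

Sort all start/end points and keep a running count:
Fri 08:00 start Strings Take → 1
Fri 11:00 start Sectional Session → 2
Fri 15:00 end Sectional Session → 1
Fri 15:30 end Strings Take → 0
Fri 19:00 start Sectional Run-through → 1
Fri 21:00 start Vocals Rehearsal → 2
Fri 23:30 end Sectional Run-through → 1
Fri 23:30 end Vocals Rehearsal → 0
Sat 08:00 start Percussion Take → 1
Sat 09:30 start Percussion Session → 2
Sat 10:30 end Percussion Take → 1
Sat 11:00 start Sectional Take → 2
Sat 14:00 end Percussion Session → 1
Sat 19:00 end Sectional Take → 0
Peak is 2, at Fri 11:00 (Sectional Session, Strings Take).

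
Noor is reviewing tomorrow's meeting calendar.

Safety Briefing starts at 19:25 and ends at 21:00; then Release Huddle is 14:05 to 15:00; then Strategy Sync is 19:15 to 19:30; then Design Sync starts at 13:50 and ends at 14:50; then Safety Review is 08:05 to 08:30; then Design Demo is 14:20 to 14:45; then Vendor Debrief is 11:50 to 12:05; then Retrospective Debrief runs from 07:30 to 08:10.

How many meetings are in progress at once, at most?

Walk through starts and ends in time order (an end at T is processed before a start at T):
07:30 start Retrospective Debrief → 1
08:05 start Safety Review → 2
08:10 end Retrospective Debrief → 1
08:30 end Safety Review → 0
11:50 start Vendor Debrief → 1
12:05 end Vendor Debrief → 0
13:50 start Design Sync → 1
14:05 start Release Huddle → 2
14:20 start Design Demo → 3
14:45 end Design Demo → 2
14:50 end Design Sync → 1
15:00 end Release Huddle → 0
19:15 start Strategy Sync → 1
19:25 start Safety Briefing → 2
19:30 end Strategy Sync → 1
21:00 end Safety Briefing → 0
Peak is 3, at 14:20 (Design Demo, Design Sync, Release Huddle).

3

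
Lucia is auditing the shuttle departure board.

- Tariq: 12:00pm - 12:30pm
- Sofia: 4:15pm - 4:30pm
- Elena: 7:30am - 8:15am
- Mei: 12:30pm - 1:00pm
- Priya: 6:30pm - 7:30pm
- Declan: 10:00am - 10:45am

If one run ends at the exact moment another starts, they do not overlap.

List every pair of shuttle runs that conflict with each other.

Sorted by start: Elena, Declan, Tariq, Mei, Sofia, Priya.
Declan starts after Elena ends — done with Elena.
Tariq starts after Declan ends — done with Declan.
Mei starts exactly when Tariq ends (back-to-back, no overlap) — done with Tariq.
Sofia starts after Mei ends — done with Mei.
Priya starts after Sofia ends.

none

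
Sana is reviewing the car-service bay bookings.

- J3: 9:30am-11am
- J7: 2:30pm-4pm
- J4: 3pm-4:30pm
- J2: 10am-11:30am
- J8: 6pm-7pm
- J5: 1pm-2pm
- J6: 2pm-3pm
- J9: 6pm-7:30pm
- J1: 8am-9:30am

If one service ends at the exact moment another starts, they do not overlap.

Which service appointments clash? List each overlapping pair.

Two intervals overlap when each starts before the other ends.
Sorted by start: J1, J3, J2, J5, J6, J7, J4, J8, J9.
J3 starts exactly when J1 ends (back-to-back, no overlap), so nothing later overlaps J1 either.
J2 starts before J3 ends → J3 and J2 overlap.
J5 starts after J3 ends, so nothing later overlaps J3 either.
J5 starts after J2 ends, so nothing later overlaps J2 either.
J6 starts exactly when J5 ends (back-to-back, no overlap), so nothing later overlaps J5 either.
J7 starts before J6 ends → J6 and J7 overlap.
J4 starts exactly when J6 ends (back-to-back, no overlap), so nothing later overlaps J6 either.
J4 starts before J7 ends → J7 and J4 overlap.
J8 starts after J7 ends, so nothing later overlaps J7 either.
J8 starts after J4 ends, so nothing later overlaps J4 either.
J9 starts before J8 ends → J8 and J9 overlap.

J2 & J3, J4 & J7, J6 & J7, J8 & J9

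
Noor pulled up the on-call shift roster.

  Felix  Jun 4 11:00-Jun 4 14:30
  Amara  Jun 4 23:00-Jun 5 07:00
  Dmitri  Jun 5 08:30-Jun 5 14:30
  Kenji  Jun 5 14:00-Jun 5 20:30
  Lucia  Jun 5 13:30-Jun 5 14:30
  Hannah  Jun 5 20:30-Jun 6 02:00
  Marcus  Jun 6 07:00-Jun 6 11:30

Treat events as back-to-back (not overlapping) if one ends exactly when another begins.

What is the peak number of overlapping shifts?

Walk through starts and ends in time order (an end at T is processed before a start at T):
Jun 4 11:00 start Felix → 1
Jun 4 14:30 end Felix → 0
Jun 4 23:00 start Amara → 1
Jun 5 07:00 end Amara → 0
Jun 5 08:30 start Dmitri → 1
Jun 5 13:30 start Lucia → 2
Jun 5 14:00 start Kenji → 3
Jun 5 14:30 end Dmitri → 2
Jun 5 14:30 end Lucia → 1
Jun 5 20:30 end Kenji → 0
Jun 5 20:30 start Hannah → 1
Jun 6 02:00 end Hannah → 0
Jun 6 07:00 start Marcus → 1
Jun 6 11:30 end Marcus → 0
Peak is 3, at Jun 5 14:00 (Dmitri, Kenji, Lucia).

3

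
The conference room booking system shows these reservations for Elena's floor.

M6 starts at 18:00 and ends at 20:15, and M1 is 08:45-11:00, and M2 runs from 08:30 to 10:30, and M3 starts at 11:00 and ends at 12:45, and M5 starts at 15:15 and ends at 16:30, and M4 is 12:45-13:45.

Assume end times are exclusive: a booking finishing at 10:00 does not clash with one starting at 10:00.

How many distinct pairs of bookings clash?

Check each pair: they overlap iff neither finishes before the other starts.
Sorted by start: M2, M1, M3, M4, M5, M6.
M1 starts before M2 ends → M2 and M1 overlap.
M3 starts after M2 ends; M2 is clear from here.
M3 starts exactly when M1 ends (back-to-back, no overlap); M1 is clear from here.
M4 starts exactly when M3 ends (back-to-back, no overlap); M3 is clear from here.
M5 starts after M4 ends; M4 is clear from here.
M6 starts after M5 ends.
Overlapping pairs: M1 & M2 — 1 in total.

1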